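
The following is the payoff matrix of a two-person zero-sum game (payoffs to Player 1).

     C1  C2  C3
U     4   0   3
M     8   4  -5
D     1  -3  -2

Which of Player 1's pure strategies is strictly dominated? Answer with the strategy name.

U gives a strictly higher payoff than D against every column: 4 > 1, 0 > -3, 3 > -2.
So D is strictly dominated and Player 1 never plays it.

D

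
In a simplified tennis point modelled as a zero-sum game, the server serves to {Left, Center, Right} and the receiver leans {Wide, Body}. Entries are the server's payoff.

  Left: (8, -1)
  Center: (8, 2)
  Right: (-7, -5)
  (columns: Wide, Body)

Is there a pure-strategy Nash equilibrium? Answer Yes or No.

Row minima: Left → -1, Center → 2, Right → -7; maximin = 2.
Column maxima: Wide → 8, Body → 2; minimax = 2.
maximin = minimax = 2, so a saddle point exists.

Yes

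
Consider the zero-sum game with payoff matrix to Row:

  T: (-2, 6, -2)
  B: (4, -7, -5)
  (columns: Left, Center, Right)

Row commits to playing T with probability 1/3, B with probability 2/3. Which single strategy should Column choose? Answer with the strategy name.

Right

If Column plays Left, Row's expected payoff is (1/3)·(-2) + (2/3)·4 = 2.
If Column plays Center, Row's expected payoff is (1/3)·6 + (2/3)·(-7) = -8/3.
If Column plays Right, Row's expected payoff is (1/3)·(-2) + (2/3)·(-5) = -4.
Column minimizes Row's payoff; the smallest is -4, so the best response is Right.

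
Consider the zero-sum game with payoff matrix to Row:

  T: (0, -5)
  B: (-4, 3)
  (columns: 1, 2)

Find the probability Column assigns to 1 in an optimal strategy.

2/3

Row minima: T → -5, B → -4; maximin = -4.
Column maxima: 1 → 0, 2 → 3; minimax = 0.
-4 ≠ 0, so there is no saddle point; optimal play is mixed.
Let Row play T with probability p. Expected payoff against 1: 0p + (-4)(1−p) = 4p − 4; against 2: (-5)p + 3(1−p) = −8p + 3.
Setting these equal: 4p − 4 = −8p + 3 ⇒ 12p = 7 ⇒ p = 7/12, and the value is (4)·(7/12) − 4 = -5/3.
For Column: with q = P(1), equating T's and B's payoffs gives 5q − 5 = −7q + 3 ⇒ q = 2/3.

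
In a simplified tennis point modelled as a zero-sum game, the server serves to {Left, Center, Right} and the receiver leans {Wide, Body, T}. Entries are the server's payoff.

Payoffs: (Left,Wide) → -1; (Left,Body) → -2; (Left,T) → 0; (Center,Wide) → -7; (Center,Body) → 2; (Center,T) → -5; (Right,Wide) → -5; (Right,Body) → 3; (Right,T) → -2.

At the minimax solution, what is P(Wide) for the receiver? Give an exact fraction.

5/9

Row minima: Left → -2, Center → -7, Right → -5; maximin = -2.
Column maxima: Wide → -1, Body → 3, T → 0; minimax = -1.
-2 ≠ -1, so there is no saddle point; optimal play is mixed.
Center is strictly dominated by Right, so the server never plays it.
T is strictly dominated by Wide (it gives the server strictly more in every row), so the receiver never plays it.
On the remaining 2×2 (Left, Right vs Wide, Body):
Let the server play Left with probability p. Expected payoff against Wide: (-1)p + (-5)(1−p) = 4p − 5; against Body: (-2)p + 3(1−p) = −5p + 3.
Setting these equal: 4p − 5 = −5p + 3 ⇒ 9p = 8 ⇒ p = 8/9, and the value is (4)·(8/9) − 5 = -13/9.
For the receiver: with q = P(Wide), equating Left's and Right's payoffs gives q − 2 = −8q + 3 ⇒ q = 5/9.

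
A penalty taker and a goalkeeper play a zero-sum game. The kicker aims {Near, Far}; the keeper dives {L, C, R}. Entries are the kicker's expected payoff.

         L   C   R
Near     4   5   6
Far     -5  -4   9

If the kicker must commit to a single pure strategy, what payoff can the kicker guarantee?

4

Row minima: Near → 4, Far → -5.
The best of these is 4.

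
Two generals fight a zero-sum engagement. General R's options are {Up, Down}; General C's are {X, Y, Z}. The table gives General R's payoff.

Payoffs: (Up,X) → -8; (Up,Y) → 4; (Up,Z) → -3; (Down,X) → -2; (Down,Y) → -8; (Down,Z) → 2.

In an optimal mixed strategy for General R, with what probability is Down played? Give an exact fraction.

2/3

Row minima: Up → -8, Down → -8; maximin = -8.
Column maxima: X → -2, Y → 4, Z → 2; minimax = -2.
-8 ≠ -2, so there is no saddle point; optimal play is mixed.
Z is strictly dominated by X (it gives General R strictly more in every row), so General C never plays it.
On the remaining 2×2 (Up, Down vs X, Y):
Let General R play Up with probability p. Expected payoff against X: (-8)p + (-2)(1−p) = −6p − 2; against Y: 4p + (-8)(1−p) = 12p − 8.
Setting these equal: −6p − 2 = 12p − 8 ⇒ −18p = -6 ⇒ p = 1/3, and the value is (-6)·(1/3) − 2 = -4.
For General C: with q = P(X), equating Up's and Down's payoffs gives −12q + 4 = 6q − 8 ⇒ q = 2/3.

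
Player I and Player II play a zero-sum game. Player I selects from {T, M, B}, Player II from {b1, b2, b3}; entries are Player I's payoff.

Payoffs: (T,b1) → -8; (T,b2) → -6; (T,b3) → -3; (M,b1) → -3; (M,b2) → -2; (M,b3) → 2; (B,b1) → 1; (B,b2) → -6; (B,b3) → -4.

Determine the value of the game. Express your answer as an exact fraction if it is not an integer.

-5/2

Row minima: T → -8, M → -3, B → -6; maximin = -3.
Column maxima: b1 → 1, b2 → -2, b3 → 2; minimax = -2.
-3 ≠ -2, so there is no saddle point; optimal play is mixed.
T is strictly dominated by M, so Player I never plays it.
b3 is strictly dominated by b2 (it gives Player I strictly more in every row), so Player II never plays it.
On the remaining 2×2 (M, B vs b1, b2):
Let Player I play M with probability p. Expected payoff against b1: (-3)p + 1(1−p) = −4p + 1; against b2: (-2)p + (-6)(1−p) = 4p − 6.
Setting these equal: −4p + 1 = 4p − 6 ⇒ −8p = -7 ⇒ p = 7/8, and the value is (-4)·(7/8) + 1 = -5/2.
For Player II: with q = P(b1), equating M's and B's payoffs gives −q − 2 = 7q − 6 ⇒ q = 1/2.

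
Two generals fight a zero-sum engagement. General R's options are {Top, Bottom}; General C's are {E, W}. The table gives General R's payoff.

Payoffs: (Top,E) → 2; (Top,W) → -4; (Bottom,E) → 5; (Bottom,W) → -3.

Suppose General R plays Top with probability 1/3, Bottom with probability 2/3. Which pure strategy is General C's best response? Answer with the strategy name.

If General C plays E, General R's expected payoff is (1/3)·2 + (2/3)·5 = 4.
If General C plays W, General R's expected payoff is (1/3)·(-4) + (2/3)·(-3) = -10/3.
General C minimizes General R's payoff; the smallest is -10/3, so the best response is W.

W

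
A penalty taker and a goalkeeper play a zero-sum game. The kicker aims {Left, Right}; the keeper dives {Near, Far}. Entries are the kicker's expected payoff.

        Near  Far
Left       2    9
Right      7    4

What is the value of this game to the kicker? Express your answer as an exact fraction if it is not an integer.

11/2

Row minima: Left → 2, Right → 4; maximin = 4.
Column maxima: Near → 7, Far → 9; minimax = 7.
4 ≠ 7, so there is no saddle point; optimal play is mixed.
Let the kicker play Left with probability p. Expected payoff against Near: 2p + 7(1−p) = −5p + 7; against Far: 9p + 4(1−p) = 5p + 4.
Setting these equal: −5p + 7 = 5p + 4 ⇒ −10p = -3 ⇒ p = 3/10, and the value is (-5)·(3/10) + 7 = 11/2.
For the keeper: with q = P(Near), equating Left's and Right's payoffs gives −7q + 9 = 3q + 4 ⇒ q = 1/2.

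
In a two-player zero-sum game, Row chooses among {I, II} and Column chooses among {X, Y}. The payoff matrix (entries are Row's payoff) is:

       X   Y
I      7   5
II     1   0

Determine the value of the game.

5

Row minima: I → 5, II → 0; maximin = 5.
Column maxima: X → 7, Y → 5; minimax = 5.
Since maximin = minimax = 5, there is a saddle point and the value is 5.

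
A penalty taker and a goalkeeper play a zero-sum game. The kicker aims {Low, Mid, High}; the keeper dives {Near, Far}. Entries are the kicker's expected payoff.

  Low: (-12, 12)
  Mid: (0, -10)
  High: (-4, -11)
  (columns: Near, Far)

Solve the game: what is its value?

Row minima: Low → -12, Mid → -10, High → -11; maximin = -10.
Column maxima: Near → 0, Far → 12; minimax = 0.
-10 ≠ 0, so there is no saddle point; optimal play is mixed.
High is strictly dominated by Mid, so the kicker never plays it.
On the remaining 2×2 (Low, Mid vs Near, Far):
Let the kicker play Low with probability p. Expected payoff against Near: (-12)p + 0(1−p) = −12p; against Far: 12p + (-10)(1−p) = 22p − 10.
Setting these equal: −12p = 22p − 10 ⇒ −34p = -10 ⇒ p = 5/17, and the value is (-12)·(5/17) = -60/17.
For the keeper: with q = P(Near), equating Low's and Mid's payoffs gives −24q + 12 = 10q − 10 ⇒ q = 11/17.

-60/17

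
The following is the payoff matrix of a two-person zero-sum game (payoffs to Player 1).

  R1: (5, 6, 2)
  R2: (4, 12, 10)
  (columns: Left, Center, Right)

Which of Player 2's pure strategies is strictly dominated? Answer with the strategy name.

Left holds Player 1's payoff strictly below Center in every row: 5 < 6, 4 < 12.
So Center is strictly dominated for Player 2.

Center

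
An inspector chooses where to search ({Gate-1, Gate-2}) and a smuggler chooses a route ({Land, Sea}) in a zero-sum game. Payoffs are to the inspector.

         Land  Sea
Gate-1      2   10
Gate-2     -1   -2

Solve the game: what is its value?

Row minima: Gate-1 → 2, Gate-2 → -2; maximin = 2.
Column maxima: Land → 2, Sea → 10; minimax = 2.
Since maximin = minimax = 2, there is a saddle point and the value is 2.

2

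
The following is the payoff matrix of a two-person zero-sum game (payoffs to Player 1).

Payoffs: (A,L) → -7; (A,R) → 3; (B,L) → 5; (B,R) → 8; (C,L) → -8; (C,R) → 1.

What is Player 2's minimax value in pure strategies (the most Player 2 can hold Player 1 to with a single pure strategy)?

5

Column maxima: L → 5, R → 8.
The smallest of these is 5.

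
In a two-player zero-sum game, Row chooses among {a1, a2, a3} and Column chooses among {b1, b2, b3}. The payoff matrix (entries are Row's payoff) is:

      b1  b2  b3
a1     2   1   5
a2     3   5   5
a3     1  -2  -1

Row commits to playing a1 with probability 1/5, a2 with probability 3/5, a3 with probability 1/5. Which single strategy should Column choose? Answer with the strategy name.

If Column plays b1, Row's expected payoff is (1/5)·2 + (3/5)·3 + (1/5)·1 = 12/5.
If Column plays b2, Row's expected payoff is (1/5)·1 + (3/5)·5 + (1/5)·(-2) = 14/5.
If Column plays b3, Row's expected payoff is (1/5)·5 + (3/5)·5 + (1/5)·(-1) = 19/5.
Column minimizes Row's payoff; the smallest is 12/5, so the best response is b1.

b1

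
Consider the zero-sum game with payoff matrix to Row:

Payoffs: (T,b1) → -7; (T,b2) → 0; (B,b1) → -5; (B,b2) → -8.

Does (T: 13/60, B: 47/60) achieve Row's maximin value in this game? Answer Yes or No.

Against b1 this mix gives (13/60)·(-7) + (47/60)·(-5) = -163/30.
Against b2 this mix gives (13/60)·0 + (47/60)·(-8) = -94/15.
Column will play b2, holding Row to -94/15. Shifting weight toward the row that does better against b2 would raise this floor (the equalizing mix achieves -28/5 against both b2 and b1), so the proposed strategy is not optimal.

No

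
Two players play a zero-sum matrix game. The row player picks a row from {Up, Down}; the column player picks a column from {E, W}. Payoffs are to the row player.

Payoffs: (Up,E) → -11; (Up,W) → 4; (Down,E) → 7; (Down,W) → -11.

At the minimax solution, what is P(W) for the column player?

6/11

Row minima: Up → -11, Down → -11; maximin = -11.
Column maxima: E → 7, W → 4; minimax = 4.
-11 ≠ 4, so there is no saddle point; optimal play is mixed.
Let the row player play Up with probability p. Expected payoff against E: (-11)p + 7(1−p) = −18p + 7; against W: 4p + (-11)(1−p) = 15p − 11.
Setting these equal: −18p + 7 = 15p − 11 ⇒ −33p = -18 ⇒ p = 6/11, and the value is (-18)·(6/11) + 7 = -31/11.
For the column player: with q = P(E), equating Up's and Down's payoffs gives −15q + 4 = 18q − 11 ⇒ q = 5/11.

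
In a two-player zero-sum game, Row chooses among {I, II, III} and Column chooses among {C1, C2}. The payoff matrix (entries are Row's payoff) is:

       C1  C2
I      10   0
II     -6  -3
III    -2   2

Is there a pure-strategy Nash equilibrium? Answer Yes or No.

No

Row minima: I → 0, II → -6, III → -2; maximin = 0.
Column maxima: C1 → 10, C2 → 2; minimax = 2.
0 ≠ 2, so no pure-strategy equilibrium exists.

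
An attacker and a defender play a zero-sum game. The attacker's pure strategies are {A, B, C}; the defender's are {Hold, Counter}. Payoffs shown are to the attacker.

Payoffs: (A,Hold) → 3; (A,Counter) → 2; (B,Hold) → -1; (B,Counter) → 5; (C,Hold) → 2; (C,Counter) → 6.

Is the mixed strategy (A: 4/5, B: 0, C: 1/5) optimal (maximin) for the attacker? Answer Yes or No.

Yes

Against Hold this mix gives (4/5)·3 + (1/5)·2 = 14/5.
Against Counter this mix gives (4/5)·2 + (1/5)·6 = 14/5.
All of the defender's active replies (Hold, Counter) yield 14/5, and no column does worse for the attacker. The mix makes the defender indifferent and guarantees 14/5, so it is optimal.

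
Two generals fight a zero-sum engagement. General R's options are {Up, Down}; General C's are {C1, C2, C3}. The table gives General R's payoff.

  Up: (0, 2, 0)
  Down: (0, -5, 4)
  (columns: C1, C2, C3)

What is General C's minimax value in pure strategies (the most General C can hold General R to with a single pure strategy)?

0

Column maxima: C1 → 0, C2 → 2, C3 → 4.
The smallest of these is 0.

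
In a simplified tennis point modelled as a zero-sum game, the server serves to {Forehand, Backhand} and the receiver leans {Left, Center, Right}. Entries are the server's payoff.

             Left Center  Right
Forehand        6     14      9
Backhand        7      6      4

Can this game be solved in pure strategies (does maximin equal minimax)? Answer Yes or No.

No

Row minima: Forehand → 6, Backhand → 4; maximin = 6.
Column maxima: Left → 7, Center → 14, Right → 9; minimax = 7.
6 ≠ 7, so no pure-strategy equilibrium exists.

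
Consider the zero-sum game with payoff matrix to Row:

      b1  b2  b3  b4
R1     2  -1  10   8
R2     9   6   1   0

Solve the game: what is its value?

Row minima: R1 → -1, R2 → 0; maximin = 0.
Column maxima: b1 → 9, b2 → 6, b3 → 10, b4 → 8; minimax = 6.
0 ≠ 6, so there is no saddle point; optimal play is mixed.
b1 is strictly dominated by b2 (it gives Row strictly more in every row), so Column never plays it.
b3 is strictly dominated by b4 (it gives Row strictly more in every row), so Column never plays it.
On the remaining 2×2 (R1, R2 vs b2, b4):
Let Row play R1 with probability p. Expected payoff against b2: (-1)p + 6(1−p) = −7p + 6; against b4: 8p + 0(1−p) = 8p.
Setting these equal: −7p + 6 = 8p ⇒ −15p = -6 ⇒ p = 2/5, and the value is (-7)·(2/5) + 6 = 16/5.
For Column: with q = P(b2), equating R1's and R2's payoffs gives −9q + 8 = 6q ⇒ q = 8/15.

16/5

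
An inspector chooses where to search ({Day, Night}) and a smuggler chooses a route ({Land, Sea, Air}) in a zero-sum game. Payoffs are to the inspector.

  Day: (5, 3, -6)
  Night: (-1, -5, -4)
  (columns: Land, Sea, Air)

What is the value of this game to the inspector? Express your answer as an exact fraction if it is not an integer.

-21/5

Row minima: Day → -6, Night → -5; maximin = -5.
Column maxima: Land → 5, Sea → 3, Air → -4; minimax = -4.
-5 ≠ -4, so there is no saddle point; optimal play is mixed.
Land is strictly dominated by Sea (it gives the inspector strictly more in every row), so the smuggler never plays it.
On the remaining 2×2 (Day, Night vs Sea, Air):
Let the inspector play Day with probability p. Expected payoff against Sea: 3p + (-5)(1−p) = 8p − 5; against Air: (-6)p + (-4)(1−p) = −2p − 4.
Setting these equal: 8p − 5 = −2p − 4 ⇒ 10p = 1 ⇒ p = 1/10, and the value is (8)·(1/10) − 5 = -21/5.
For the smuggler: with q = P(Sea), equating Day's and Night's payoffs gives 9q − 6 = −q − 4 ⇒ q = 1/5.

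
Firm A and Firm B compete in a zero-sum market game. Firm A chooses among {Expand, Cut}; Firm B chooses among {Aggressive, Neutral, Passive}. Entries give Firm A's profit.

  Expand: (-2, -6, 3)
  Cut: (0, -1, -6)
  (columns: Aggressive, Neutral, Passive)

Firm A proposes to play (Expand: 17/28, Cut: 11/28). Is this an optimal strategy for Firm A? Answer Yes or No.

Against Aggressive this mix gives (17/28)·(-2) + (11/28)·0 = -17/14.
Against Neutral this mix gives (17/28)·(-6) + (11/28)·(-1) = -113/28.
Against Passive this mix gives (17/28)·3 + (11/28)·(-6) = -15/28.
Firm B will play Neutral, holding Firm A to -113/28. Shifting weight toward the row that does better against Neutral would raise this floor (the equalizing mix achieves -39/14 against both Neutral and Passive), so the proposed strategy is not optimal.

No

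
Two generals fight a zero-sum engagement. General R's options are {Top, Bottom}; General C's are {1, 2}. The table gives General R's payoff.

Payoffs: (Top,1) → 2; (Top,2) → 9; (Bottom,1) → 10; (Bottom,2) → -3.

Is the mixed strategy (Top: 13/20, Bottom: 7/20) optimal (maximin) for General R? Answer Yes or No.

Yes

Against 1 this mix gives (13/20)·2 + (7/20)·10 = 24/5.
Against 2 this mix gives (13/20)·9 + (7/20)·(-3) = 24/5.
All of General C's active replies (1, 2) yield 24/5, and no column does worse for General R. The mix makes General C indifferent and guarantees 24/5, so it is optimal.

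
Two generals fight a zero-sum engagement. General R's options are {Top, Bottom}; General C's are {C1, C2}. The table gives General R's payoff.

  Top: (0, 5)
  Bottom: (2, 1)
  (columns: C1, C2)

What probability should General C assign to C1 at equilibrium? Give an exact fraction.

2/3

Row minima: Top → 0, Bottom → 1; maximin = 1.
Column maxima: C1 → 2, C2 → 5; minimax = 2.
1 ≠ 2, so there is no saddle point; optimal play is mixed.
Let General R play Top with probability p. Expected payoff against C1: 0p + 2(1−p) = −2p + 2; against C2: 5p + 1(1−p) = 4p + 1.
Setting these equal: −2p + 2 = 4p + 1 ⇒ −6p = -1 ⇒ p = 1/6, and the value is (-2)·(1/6) + 2 = 5/3.
For General C: with q = P(C1), equating Top's and Bottom's payoffs gives −5q + 5 = q + 1 ⇒ q = 2/3.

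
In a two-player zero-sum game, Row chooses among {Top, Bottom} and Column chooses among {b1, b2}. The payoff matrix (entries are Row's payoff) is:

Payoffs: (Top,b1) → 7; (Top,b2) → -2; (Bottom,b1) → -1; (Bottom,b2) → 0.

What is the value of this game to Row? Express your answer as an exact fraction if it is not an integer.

Row minima: Top → -2, Bottom → -1; maximin = -1.
Column maxima: b1 → 7, b2 → 0; minimax = 0.
-1 ≠ 0, so there is no saddle point; optimal play is mixed.
Let Row play Top with probability p. Expected payoff against b1: 7p + (-1)(1−p) = 8p − 1; against b2: (-2)p + 0(1−p) = −2p.
Setting these equal: 8p − 1 = −2p ⇒ 10p = 1 ⇒ p = 1/10, and the value is (8)·(1/10) − 1 = -1/5.
For Column: with q = P(b1), equating Top's and Bottom's payoffs gives 9q − 2 = −q ⇒ q = 1/5.

-1/5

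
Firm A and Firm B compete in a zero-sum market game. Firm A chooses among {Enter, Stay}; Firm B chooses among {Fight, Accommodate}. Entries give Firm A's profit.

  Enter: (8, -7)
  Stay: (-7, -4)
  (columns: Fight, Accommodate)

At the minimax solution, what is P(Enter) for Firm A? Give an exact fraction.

1/6

Row minima: Enter → -7, Stay → -7; maximin = -7.
Column maxima: Fight → 8, Accommodate → -4; minimax = -4.
-7 ≠ -4, so there is no saddle point; optimal play is mixed.
Let Firm A play Enter with probability p. Expected payoff against Fight: 8p + (-7)(1−p) = 15p − 7; against Accommodate: (-7)p + (-4)(1−p) = −3p − 4.
Setting these equal: 15p − 7 = −3p − 4 ⇒ 18p = 3 ⇒ p = 1/6, and the value is (15)·(1/6) − 7 = -9/2.
For Firm B: with q = P(Fight), equating Enter's and Stay's payoffs gives 15q − 7 = −3q − 4 ⇒ q = 1/6.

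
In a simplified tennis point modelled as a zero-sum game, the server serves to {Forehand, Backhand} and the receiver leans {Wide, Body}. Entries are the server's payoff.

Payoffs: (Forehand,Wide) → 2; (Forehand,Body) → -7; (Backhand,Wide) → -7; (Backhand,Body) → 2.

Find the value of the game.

-5/2

Row minima: Forehand → -7, Backhand → -7; maximin = -7.
Column maxima: Wide → 2, Body → 2; minimax = 2.
-7 ≠ 2, so there is no saddle point; optimal play is mixed.
Let the server play Forehand with probability p. Expected payoff against Wide: 2p + (-7)(1−p) = 9p − 7; against Body: (-7)p + 2(1−p) = −9p + 2.
Setting these equal: 9p − 7 = −9p + 2 ⇒ 18p = 9 ⇒ p = 1/2, and the value is (9)·(1/2) − 7 = -5/2.
For the receiver: with q = P(Wide), equating Forehand's and Backhand's payoffs gives 9q − 7 = −9q + 2 ⇒ q = 1/2.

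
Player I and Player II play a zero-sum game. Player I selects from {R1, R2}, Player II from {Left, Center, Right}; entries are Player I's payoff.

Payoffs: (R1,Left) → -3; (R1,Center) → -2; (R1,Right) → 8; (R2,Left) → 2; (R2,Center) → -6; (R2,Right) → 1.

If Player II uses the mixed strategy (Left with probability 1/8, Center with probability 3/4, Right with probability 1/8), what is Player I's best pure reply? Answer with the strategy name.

Expected payoff of R1: (1/8)·(-3) + (3/4)·(-2) + (1/8)·8 = -7/8.
Expected payoff of R2: (1/8)·2 + (3/4)·(-6) + (1/8)·1 = -33/8.
The largest is -7/8, so Player I's best response is R1.

R1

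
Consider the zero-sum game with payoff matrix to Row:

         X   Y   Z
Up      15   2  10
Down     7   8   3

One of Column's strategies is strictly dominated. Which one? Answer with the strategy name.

X

Z holds Row's payoff strictly below X in every row: 10 < 15, 3 < 7.
So X is strictly dominated for Column.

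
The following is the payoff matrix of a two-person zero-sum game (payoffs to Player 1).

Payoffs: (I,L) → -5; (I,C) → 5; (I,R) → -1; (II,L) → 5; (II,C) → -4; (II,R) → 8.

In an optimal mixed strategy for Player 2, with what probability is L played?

Row minima: I → -5, II → -4; maximin = -4.
Column maxima: L → 5, C → 5, R → 8; minimax = 5.
-4 ≠ 5, so there is no saddle point; optimal play is mixed.
R is strictly dominated by L (it gives Player 1 strictly more in every row), so Player 2 never plays it.
On the remaining 2×2 (I, II vs L, C):
Let Player 1 play I with probability p. Expected payoff against L: (-5)p + 5(1−p) = −10p + 5; against C: 5p + (-4)(1−p) = 9p − 4.
Setting these equal: −10p + 5 = 9p − 4 ⇒ −19p = -9 ⇒ p = 9/19, and the value is (-10)·(9/19) + 5 = 5/19.
For Player 2: with q = P(L), equating I's and II's payoffs gives −10q + 5 = 9q − 4 ⇒ q = 9/19.

9/19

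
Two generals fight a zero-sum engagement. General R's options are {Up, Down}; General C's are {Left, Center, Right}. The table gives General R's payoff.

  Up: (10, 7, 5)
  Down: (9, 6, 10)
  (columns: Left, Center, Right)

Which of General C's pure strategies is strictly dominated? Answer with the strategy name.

Left

Center holds General R's payoff strictly below Left in every row: 7 < 10, 6 < 9.
So Left is strictly dominated for General C.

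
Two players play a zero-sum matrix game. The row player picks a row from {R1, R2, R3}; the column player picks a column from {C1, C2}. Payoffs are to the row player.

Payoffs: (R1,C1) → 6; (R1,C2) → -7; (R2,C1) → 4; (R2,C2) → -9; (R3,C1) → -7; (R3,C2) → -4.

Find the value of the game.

-73/16

Row minima: R1 → -7, R2 → -9, R3 → -7; maximin = -7.
Column maxima: C1 → 6, C2 → -4; minimax = -4.
-7 ≠ -4, so there is no saddle point; optimal play is mixed.
R2 is strictly dominated by R1, so the row player never plays it.
On the remaining 2×2 (R1, R3 vs C1, C2):
Let the row player play R1 with probability p. Expected payoff against C1: 6p + (-7)(1−p) = 13p − 7; against C2: (-7)p + (-4)(1−p) = −3p − 4.
Setting these equal: 13p − 7 = −3p − 4 ⇒ 16p = 3 ⇒ p = 3/16, and the value is (13)·(3/16) − 7 = -73/16.
For the column player: with q = P(C1), equating R1's and R3's payoffs gives 13q − 7 = −3q − 4 ⇒ q = 3/16.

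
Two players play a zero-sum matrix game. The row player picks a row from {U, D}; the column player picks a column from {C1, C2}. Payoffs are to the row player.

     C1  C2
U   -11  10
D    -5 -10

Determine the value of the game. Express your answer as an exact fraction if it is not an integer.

Row minima: U → -11, D → -10; maximin = -10.
Column maxima: C1 → -5, C2 → 10; minimax = -5.
-10 ≠ -5, so there is no saddle point; optimal play is mixed.
Let the row player play U with probability p. Expected payoff against C1: (-11)p + (-5)(1−p) = −6p − 5; against C2: 10p + (-10)(1−p) = 20p − 10.
Setting these equal: −6p − 5 = 20p − 10 ⇒ −26p = -5 ⇒ p = 5/26, and the value is (-6)·(5/26) − 5 = -80/13.
For the column player: with q = P(C1), equating U's and D's payoffs gives −21q + 10 = 5q − 10 ⇒ q = 10/13.

-80/13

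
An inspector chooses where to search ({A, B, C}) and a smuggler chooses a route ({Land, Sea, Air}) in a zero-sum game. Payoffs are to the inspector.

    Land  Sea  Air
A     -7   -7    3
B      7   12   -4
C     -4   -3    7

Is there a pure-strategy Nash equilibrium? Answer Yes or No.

No

Row minima: A → -7, B → -4, C → -4; maximin = -4.
Column maxima: Land → 7, Sea → 12, Air → 7; minimax = 7.
-4 ≠ 7, so no pure-strategy equilibrium exists.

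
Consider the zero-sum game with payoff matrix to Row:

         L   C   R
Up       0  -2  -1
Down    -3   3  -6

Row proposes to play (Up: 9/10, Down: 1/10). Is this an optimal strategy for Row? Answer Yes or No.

Against L this mix gives (9/10)·0 + (1/10)·(-3) = -3/10.
Against C this mix gives (9/10)·(-2) + (1/10)·3 = -3/2.
Against R this mix gives (9/10)·(-1) + (1/10)·(-6) = -3/2.
All of Column's active replies (C, R) yield -3/2, and no column does worse for Row. The mix makes Column indifferent and guarantees -3/2, so it is optimal.

Yes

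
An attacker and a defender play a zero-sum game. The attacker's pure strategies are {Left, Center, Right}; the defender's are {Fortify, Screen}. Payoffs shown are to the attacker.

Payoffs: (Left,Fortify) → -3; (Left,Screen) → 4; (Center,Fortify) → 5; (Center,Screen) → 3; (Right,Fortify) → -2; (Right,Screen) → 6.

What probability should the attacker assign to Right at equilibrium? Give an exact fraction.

1/5

Row minima: Left → -3, Center → 3, Right → -2; maximin = 3.
Column maxima: Fortify → 5, Screen → 6; minimax = 5.
3 ≠ 5, so there is no saddle point; optimal play is mixed.
Left is strictly dominated by Right, so the attacker never plays it.
On the remaining 2×2 (Center, Right vs Fortify, Screen):
Let the attacker play Center with probability p. Expected payoff against Fortify: 5p + (-2)(1−p) = 7p − 2; against Screen: 3p + 6(1−p) = −3p + 6.
Setting these equal: 7p − 2 = −3p + 6 ⇒ 10p = 8 ⇒ p = 4/5, and the value is (7)·(4/5) − 2 = 18/5.
For the defender: with q = P(Fortify), equating Center's and Right's payoffs gives 2q + 3 = −8q + 6 ⇒ q = 3/10.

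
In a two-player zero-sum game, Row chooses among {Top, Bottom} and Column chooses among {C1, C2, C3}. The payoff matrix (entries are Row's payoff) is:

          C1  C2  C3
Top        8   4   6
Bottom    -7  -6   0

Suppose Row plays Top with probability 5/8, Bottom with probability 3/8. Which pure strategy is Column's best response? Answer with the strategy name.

If Column plays C1, Row's expected payoff is (5/8)·8 + (3/8)·(-7) = 19/8.
If Column plays C2, Row's expected payoff is (5/8)·4 + (3/8)·(-6) = 1/4.
If Column plays C3, Row's expected payoff is (5/8)·6 + (3/8)·0 = 15/4.
Column minimizes Row's payoff; the smallest is 1/4, so the best response is C2.

C2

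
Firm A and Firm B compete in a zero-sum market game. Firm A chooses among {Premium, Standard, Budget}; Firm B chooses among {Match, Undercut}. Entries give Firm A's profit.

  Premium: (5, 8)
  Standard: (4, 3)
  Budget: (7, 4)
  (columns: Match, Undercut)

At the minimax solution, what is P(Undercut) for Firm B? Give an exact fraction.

1/3

Row minima: Premium → 5, Standard → 3, Budget → 4; maximin = 5.
Column maxima: Match → 7, Undercut → 8; minimax = 7.
5 ≠ 7, so there is no saddle point; optimal play is mixed.
Standard is strictly dominated by Premium, so Firm A never plays it.
On the remaining 2×2 (Premium, Budget vs Match, Undercut):
Let Firm A play Premium with probability p. Expected payoff against Match: 5p + 7(1−p) = −2p + 7; against Undercut: 8p + 4(1−p) = 4p + 4.
Setting these equal: −2p + 7 = 4p + 4 ⇒ −6p = -3 ⇒ p = 1/2, and the value is (-2)·(1/2) + 7 = 6.
For Firm B: with q = P(Match), equating Premium's and Budget's payoffs gives −3q + 8 = 3q + 4 ⇒ q = 2/3.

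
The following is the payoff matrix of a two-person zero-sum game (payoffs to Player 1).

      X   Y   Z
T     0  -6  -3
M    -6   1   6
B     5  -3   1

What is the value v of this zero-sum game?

-13/15

Row minima: T → -6, M → -6, B → -3; maximin = -3.
Column maxima: X → 5, Y → 1, Z → 6; minimax = 1.
-3 ≠ 1, so there is no saddle point; optimal play is mixed.
T is strictly dominated by B, so Player 1 never plays it.
Z is strictly dominated by Y (it gives Player 1 strictly more in every row), so Player 2 never plays it.
On the remaining 2×2 (M, B vs X, Y):
Let Player 1 play M with probability p. Expected payoff against X: (-6)p + 5(1−p) = −11p + 5; against Y: 1p + (-3)(1−p) = 4p − 3.
Setting these equal: −11p + 5 = 4p − 3 ⇒ −15p = -8 ⇒ p = 8/15, and the value is (-11)·(8/15) + 5 = -13/15.
For Player 2: with q = P(X), equating M's and B's payoffs gives −7q + 1 = 8q − 3 ⇒ q = 4/15.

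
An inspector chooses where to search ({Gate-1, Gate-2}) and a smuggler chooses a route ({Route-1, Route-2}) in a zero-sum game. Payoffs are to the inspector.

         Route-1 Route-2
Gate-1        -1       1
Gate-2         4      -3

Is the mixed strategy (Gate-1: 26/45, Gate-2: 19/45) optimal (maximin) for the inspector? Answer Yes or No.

Against Route-1 this mix gives (26/45)·(-1) + (19/45)·4 = 10/9.
Against Route-2 this mix gives (26/45)·1 + (19/45)·(-3) = -31/45.
The smuggler will play Route-2, holding the inspector to -31/45. Shifting weight toward the row that does better against Route-2 would raise this floor (the equalizing mix achieves 1/9 against both Route-2 and Route-1), so the proposed strategy is not optimal.

No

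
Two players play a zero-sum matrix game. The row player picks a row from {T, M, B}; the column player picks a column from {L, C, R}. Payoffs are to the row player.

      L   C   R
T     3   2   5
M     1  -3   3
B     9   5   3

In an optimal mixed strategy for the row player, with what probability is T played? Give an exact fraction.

2/5

Row minima: T → 2, M → -3, B → 3; maximin = 3.
Column maxima: L → 9, C → 5, R → 5; minimax = 5.
3 ≠ 5, so there is no saddle point; optimal play is mixed.
M is strictly dominated by T, so the row player never plays it.
L is strictly dominated by C (it gives the row player strictly more in every row), so the column player never plays it.
On the remaining 2×2 (T, B vs C, R):
Let the row player play T with probability p. Expected payoff against C: 2p + 5(1−p) = −3p + 5; against R: 5p + 3(1−p) = 2p + 3.
Setting these equal: −3p + 5 = 2p + 3 ⇒ −5p = -2 ⇒ p = 2/5, and the value is (-3)·(2/5) + 5 = 19/5.
For the column player: with q = P(C), equating T's and B's payoffs gives −3q + 5 = 2q + 3 ⇒ q = 2/5.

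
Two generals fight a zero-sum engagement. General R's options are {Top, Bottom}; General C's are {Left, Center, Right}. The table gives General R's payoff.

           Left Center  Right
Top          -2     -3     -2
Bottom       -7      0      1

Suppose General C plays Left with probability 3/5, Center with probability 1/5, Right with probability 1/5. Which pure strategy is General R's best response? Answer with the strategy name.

Expected payoff of Top: (3/5)·(-2) + (1/5)·(-3) + (1/5)·(-2) = -11/5.
Expected payoff of Bottom: (3/5)·(-7) + (1/5)·0 + (1/5)·1 = -4.
The largest is -11/5, so General R's best response is Top.

Top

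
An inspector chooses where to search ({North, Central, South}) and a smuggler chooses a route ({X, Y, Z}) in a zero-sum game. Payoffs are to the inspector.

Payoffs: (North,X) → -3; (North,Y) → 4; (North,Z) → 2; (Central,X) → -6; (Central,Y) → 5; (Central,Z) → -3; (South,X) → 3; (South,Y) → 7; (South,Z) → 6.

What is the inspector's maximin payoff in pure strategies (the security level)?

3

Row minima: North → -3, Central → -6, South → 3.
The best of these is 3.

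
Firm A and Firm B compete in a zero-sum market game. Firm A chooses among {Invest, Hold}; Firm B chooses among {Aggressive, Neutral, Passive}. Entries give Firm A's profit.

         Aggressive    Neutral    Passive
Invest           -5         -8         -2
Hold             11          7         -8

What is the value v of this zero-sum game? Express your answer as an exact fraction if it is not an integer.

Row minima: Invest → -8, Hold → -8; maximin = -8.
Column maxima: Aggressive → 11, Neutral → 7, Passive → -2; minimax = -2.
-8 ≠ -2, so there is no saddle point; optimal play is mixed.
Aggressive is strictly dominated by Neutral (it gives Firm A strictly more in every row), so Firm B never plays it.
On the remaining 2×2 (Invest, Hold vs Neutral, Passive):
Let Firm A play Invest with probability p. Expected payoff against Neutral: (-8)p + 7(1−p) = −15p + 7; against Passive: (-2)p + (-8)(1−p) = 6p − 8.
Setting these equal: −15p + 7 = 6p − 8 ⇒ −21p = -15 ⇒ p = 5/7, and the value is (-15)·(5/7) + 7 = -26/7.
For Firm B: with q = P(Neutral), equating Invest's and Hold's payoffs gives −6q − 2 = 15q − 8 ⇒ q = 2/7.

-26/7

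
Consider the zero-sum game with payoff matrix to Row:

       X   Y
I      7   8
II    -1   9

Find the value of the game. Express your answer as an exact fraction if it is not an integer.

Row minima: I → 7, II → -1; maximin = 7.
Column maxima: X → 7, Y → 9; minimax = 7.
Since maximin = minimax = 7, there is a saddle point and the value is 7.

7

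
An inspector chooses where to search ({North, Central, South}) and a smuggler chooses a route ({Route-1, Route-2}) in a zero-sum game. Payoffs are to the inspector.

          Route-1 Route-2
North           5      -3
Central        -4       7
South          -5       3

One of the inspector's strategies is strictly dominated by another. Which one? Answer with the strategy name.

South

Central gives a strictly higher payoff than South against every column: -4 > -5, 7 > 3.
So South is strictly dominated and the inspector never plays it.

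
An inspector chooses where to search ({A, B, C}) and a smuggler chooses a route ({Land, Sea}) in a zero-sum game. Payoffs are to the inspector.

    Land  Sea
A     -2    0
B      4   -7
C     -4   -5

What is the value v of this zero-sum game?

-14/13

Row minima: A → -2, B → -7, C → -5; maximin = -2.
Column maxima: Land → 4, Sea → 0; minimax = 0.
-2 ≠ 0, so there is no saddle point; optimal play is mixed.
C is strictly dominated by A, so the inspector never plays it.
On the remaining 2×2 (A, B vs Land, Sea):
Let the inspector play A with probability p. Expected payoff against Land: (-2)p + 4(1−p) = −6p + 4; against Sea: 0p + (-7)(1−p) = 7p − 7.
Setting these equal: −6p + 4 = 7p − 7 ⇒ −13p = -11 ⇒ p = 11/13, and the value is (-6)·(11/13) + 4 = -14/13.
For the smuggler: with q = P(Land), equating A's and B's payoffs gives −2q = 11q − 7 ⇒ q = 7/13.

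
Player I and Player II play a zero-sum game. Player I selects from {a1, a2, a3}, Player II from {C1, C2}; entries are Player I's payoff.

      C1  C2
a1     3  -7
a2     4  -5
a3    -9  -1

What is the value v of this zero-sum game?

-49/17

Row minima: a1 → -7, a2 → -5, a3 → -9; maximin = -5.
Column maxima: C1 → 4, C2 → -1; minimax = -1.
-5 ≠ -1, so there is no saddle point; optimal play is mixed.
a1 is strictly dominated by a2, so Player I never plays it.
On the remaining 2×2 (a2, a3 vs C1, C2):
Let Player I play a2 with probability p. Expected payoff against C1: 4p + (-9)(1−p) = 13p − 9; against C2: (-5)p + (-1)(1−p) = −4p − 1.
Setting these equal: 13p − 9 = −4p − 1 ⇒ 17p = 8 ⇒ p = 8/17, and the value is (13)·(8/17) − 9 = -49/17.
For Player II: with q = P(C1), equating a2's and a3's payoffs gives 9q − 5 = −8q − 1 ⇒ q = 4/17.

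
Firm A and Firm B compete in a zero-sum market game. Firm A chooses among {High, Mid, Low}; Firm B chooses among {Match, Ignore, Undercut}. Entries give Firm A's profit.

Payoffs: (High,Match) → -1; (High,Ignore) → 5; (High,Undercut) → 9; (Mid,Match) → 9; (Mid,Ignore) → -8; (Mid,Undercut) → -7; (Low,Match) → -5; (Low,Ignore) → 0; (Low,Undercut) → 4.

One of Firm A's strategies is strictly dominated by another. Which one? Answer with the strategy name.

High gives a strictly higher payoff than Low against every column: -1 > -5, 5 > 0, 9 > 4.
So Low is strictly dominated and Firm A never plays it.

Low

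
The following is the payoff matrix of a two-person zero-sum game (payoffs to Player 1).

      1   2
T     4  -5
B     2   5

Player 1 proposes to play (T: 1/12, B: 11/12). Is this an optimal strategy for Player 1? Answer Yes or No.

No

Against 1 this mix gives (1/12)·4 + (11/12)·2 = 13/6.
Against 2 this mix gives (1/12)·(-5) + (11/12)·5 = 25/6.
Player 2 will play 1, holding Player 1 to 13/6. Shifting weight toward the row that does better against 1 would raise this floor (the equalizing mix achieves 5/2 against both 1 and 2), so the proposed strategy is not optimal.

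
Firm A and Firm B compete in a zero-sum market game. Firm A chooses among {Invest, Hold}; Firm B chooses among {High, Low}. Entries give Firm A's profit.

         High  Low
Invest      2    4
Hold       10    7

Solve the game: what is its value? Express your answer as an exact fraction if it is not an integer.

Row minima: Invest → 2, Hold → 7; maximin = 7.
Column maxima: High → 10, Low → 7; minimax = 7.
Since maximin = minimax = 7, there is a saddle point and the value is 7.

7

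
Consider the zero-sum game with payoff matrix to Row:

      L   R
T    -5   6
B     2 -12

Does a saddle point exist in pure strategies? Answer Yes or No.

No

Row minima: T → -5, B → -12; maximin = -5.
Column maxima: L → 2, R → 6; minimax = 2.
-5 ≠ 2, so no pure-strategy equilibrium exists.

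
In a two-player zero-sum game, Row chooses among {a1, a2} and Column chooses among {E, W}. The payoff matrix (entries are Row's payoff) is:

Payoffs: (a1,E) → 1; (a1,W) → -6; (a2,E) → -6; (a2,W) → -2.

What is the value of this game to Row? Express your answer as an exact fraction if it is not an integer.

Row minima: a1 → -6, a2 → -6; maximin = -6.
Column maxima: E → 1, W → -2; minimax = -2.
-6 ≠ -2, so there is no saddle point; optimal play is mixed.
Let Row play a1 with probability p. Expected payoff against E: 1p + (-6)(1−p) = 7p − 6; against W: (-6)p + (-2)(1−p) = −4p − 2.
Setting these equal: 7p − 6 = −4p − 2 ⇒ 11p = 4 ⇒ p = 4/11, and the value is (7)·(4/11) − 6 = -38/11.
For Column: with q = P(E), equating a1's and a2's payoffs gives 7q − 6 = −4q − 2 ⇒ q = 4/11.

-38/11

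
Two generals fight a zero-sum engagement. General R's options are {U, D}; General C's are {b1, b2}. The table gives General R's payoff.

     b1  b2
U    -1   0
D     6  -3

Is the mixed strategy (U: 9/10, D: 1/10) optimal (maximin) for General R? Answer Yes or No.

Against b1 this mix gives (9/10)·(-1) + (1/10)·6 = -3/10.
Against b2 this mix gives (9/10)·0 + (1/10)·(-3) = -3/10.
All of General C's active replies (b1, b2) yield -3/10, and no column does worse for General R. The mix makes General C indifferent and guarantees -3/10, so it is optimal.

Yes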